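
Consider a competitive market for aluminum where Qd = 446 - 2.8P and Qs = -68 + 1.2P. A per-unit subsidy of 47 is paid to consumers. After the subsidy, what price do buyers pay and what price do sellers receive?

Buyers pay 114.4; sellers receive 161.4

Pre-subsidy: 446 - 2.8P = -68 + 1.2P gives P* = 128.5, Q* = 86.2.
With the rebate, buyers effectively pay Pb = Ps − 47, where Ps is the price sellers receive.
Demand in terms of Ps becomes Qd = 446 − 2.8(Ps − 47) = 577.6 - 2.8Ps. Setting this equal to supply: 577.6 - 2.8Ps = -68 + 1.2Ps, so Ps = 161.4.
Buyers pay Pb = 161.4 − 47 = 114.4; Q' = -68 + 1.2·161.4 = 125.68.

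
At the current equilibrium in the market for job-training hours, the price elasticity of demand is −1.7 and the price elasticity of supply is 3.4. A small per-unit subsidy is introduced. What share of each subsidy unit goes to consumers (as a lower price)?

For a small subsidy around the equilibrium, the benefit split depends on the relative slopes, which at a point are proportional to the elasticities.
Buyer share = εs/(εs + |εd|) = 3.4/(3.4 + 1.7) = 2/3; seller share = |εd|/(εs + |εd|) = 1/3.

Consumer share = 2/3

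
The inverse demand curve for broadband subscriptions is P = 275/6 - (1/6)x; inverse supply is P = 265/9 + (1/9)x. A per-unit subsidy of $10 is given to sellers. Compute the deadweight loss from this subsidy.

Deadweight loss = $180

Pre-subsidy: 275/6 - (1/6)x = 265/9 + (1/9)x gives x* = 59 and P* = 36.
With the subsidy, sellers receive Ps = Pb + 10 for each unit, where Pb is the price buyers pay.
On the curves, Pb = 275/6 - (1/6)x and Ps = 265/9 + (1/9)x; the wedge Ps − Pb = 10 gives 265/9 + (1/9)x − (275/6 - (1/6)x) = 10, so x' = 95.
Then Pb = 275/6 − (1/6)·95 = 30 and Ps = 265/9 + (1/9)·95 = 40.
The subsidy expands output by 95 − 59 = 36 past the efficient level; on those units the gap between marginal cost and willingness to pay runs from 0 up to 10.
DWL = ½ × 10 × 36 = 180.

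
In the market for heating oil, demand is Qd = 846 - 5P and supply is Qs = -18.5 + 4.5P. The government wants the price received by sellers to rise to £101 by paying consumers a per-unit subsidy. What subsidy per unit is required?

At a seller price of 101, quantity supplied is -18.5 + 4.5·101 = 436.
Buyers absorb 436 only when they pay Pb with 846 − 5·Pb = 436, i.e. Pb = 82.
s = Ps − Pb = 101 − 82 = 19.

Required subsidy s = £19 per unit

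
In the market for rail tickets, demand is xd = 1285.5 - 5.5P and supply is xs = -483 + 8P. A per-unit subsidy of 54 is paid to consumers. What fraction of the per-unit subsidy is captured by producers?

Producer share = 11/27

Pre-subsidy: 1285.5 - 5.5P = -483 + 8P gives P* = 131, x* = 565.
With the rebate, buyers effectively pay Pb = Ps − 54, where Ps is the price sellers receive.
Demand in terms of Ps becomes xd = 1285.5 − 5.5(Ps − 54) = 1582.5 - 5.5Ps. Setting this equal to supply: 1582.5 - 5.5Ps = -483 + 8Ps, so Ps = 153.
Buyers pay Pb = 153 − 54 = 99; x' = -483 + 8·153 = 741.
Buyers' price falls by P* − Pb = 131 − 99 = 32; sellers' price rises by Ps − P* = 153 − 131 = 22.
So producers capture 22/54 = 11/27 of each unit of subsidy.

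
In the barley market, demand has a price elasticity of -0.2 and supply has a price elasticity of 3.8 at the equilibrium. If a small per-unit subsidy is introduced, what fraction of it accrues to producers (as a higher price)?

Producer share = 0.05

For a small subsidy around the equilibrium, the benefit split depends on the relative slopes, which at a point are proportional to the elasticities.
Buyer share = εs/(εs + |εd|) = 3.8/(3.8 + 0.2) = 0.95; seller share = |εd|/(εs + |εd|) = 0.05.
So producers capture 0.05 of the subsidy.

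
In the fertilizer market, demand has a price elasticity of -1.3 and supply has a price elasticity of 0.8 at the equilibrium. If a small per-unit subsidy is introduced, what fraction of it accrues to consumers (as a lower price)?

For a small subsidy around the equilibrium, the benefit split depends on the relative slopes, which at a point are proportional to the elasticities.
Buyer share = εs/(εs + |εd|) = 0.8/(0.8 + 1.3) = 8/21; seller share = |εd|/(εs + |εd|) = 13/21.

Consumer share = 8/21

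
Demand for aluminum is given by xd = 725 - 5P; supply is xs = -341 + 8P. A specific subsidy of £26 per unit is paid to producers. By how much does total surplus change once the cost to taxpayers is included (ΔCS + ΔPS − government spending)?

Pre-subsidy: 725 - 5P = -341 + 8P gives P* = 82, x* = 315.
With the subsidy, sellers receive Ps = Pb + 26 for each unit, where Pb is the price buyers pay.
Supply in terms of Pb becomes xs = -341 + 8(Pb + 26) = -133 + 8Pb. Setting this equal to demand: 725 - 5Pb = -133 + 8Pb, so Pb = 66.
Sellers receive Ps = 66 + 26 = 92; x' = 725 − 5·66 = 395.
ΔCS = ½(315 + 395)(82 − 66) = 5680; ΔPS = ½(315 + 395)(92 − 82) = 3550.
Government spending = 26 × 395 = 10270.
Net change = 5680 + 3550 − 10270 = -1040. The loss equals the DWL triangle ½·26·80.

Net change in total surplus = -£1040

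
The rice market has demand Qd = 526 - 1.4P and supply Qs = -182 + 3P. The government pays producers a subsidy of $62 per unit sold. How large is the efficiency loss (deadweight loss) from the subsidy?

Deadweight loss = 20181/11

Pre-subsidy: 526 - 1.4P = -182 + 3P gives P* = 1770/11, Q* = 3308/11.
With the subsidy, sellers receive Ps = Pb + 62 for each unit, where Pb is the price buyers pay.
Supply in terms of Pb becomes Qs = -182 + 3(Pb + 62) = 4 + 3Pb. Setting this equal to demand: 526 - 1.4Pb = 4 + 3Pb, so Pb = 1305/11.
Sellers receive Ps = 1305/11 + 62 = 1987/11; Q' = 526 − 1.4·(1305/11) = 3959/11.
The subsidy expands output by 3959/11 − 3308/11 = 651/11 past the efficient level; on those units the gap between marginal cost and willingness to pay runs from 0 up to 62.
DWL = ½ × 62 × 651/11 = 20181/11.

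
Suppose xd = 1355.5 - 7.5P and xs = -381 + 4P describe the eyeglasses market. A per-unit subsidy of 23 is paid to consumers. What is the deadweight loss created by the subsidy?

Pre-subsidy: 1355.5 - 7.5P = -381 + 4P gives P* = 151, x* = 223.
With the rebate, buyers effectively pay Pb = Ps − 23, where Ps is the price sellers receive.
Demand in terms of Ps becomes xd = 1355.5 − 7.5(Ps − 23) = 1528 - 7.5Ps. Setting this equal to supply: 1528 - 7.5Ps = -381 + 4Ps, so Ps = 166.
Buyers pay Pb = 166 − 23 = 143; x' = -381 + 4·166 = 283.
The subsidy expands output by 283 − 223 = 60 past the efficient level; on those units the gap between marginal cost and willingness to pay runs from 0 up to 23.
DWL = ½ × 23 × 60 = 690.

Deadweight loss = 690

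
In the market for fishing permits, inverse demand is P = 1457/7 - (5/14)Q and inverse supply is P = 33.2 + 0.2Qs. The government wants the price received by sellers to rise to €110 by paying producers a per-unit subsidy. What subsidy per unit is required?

At a seller price of 110, quantity supplied is -166 + 5·110 = 384.
Buyers absorb 384 only when they pay Pb = 1457/7 − (5/14)·384 = 71.
s = Ps − Pb = 110 − 71 = 39.

Required subsidy s = €39 per unit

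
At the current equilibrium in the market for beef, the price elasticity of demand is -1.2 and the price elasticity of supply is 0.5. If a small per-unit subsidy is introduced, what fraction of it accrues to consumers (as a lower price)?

For a small subsidy around the equilibrium, the benefit split depends on the relative slopes, which at a point are proportional to the elasticities.
Buyer share = εs/(εs + |εd|) = 0.5/(0.5 + 1.2) = 5/17; seller share = |εd|/(εs + |εd|) = 12/17.

Consumer share = 5/17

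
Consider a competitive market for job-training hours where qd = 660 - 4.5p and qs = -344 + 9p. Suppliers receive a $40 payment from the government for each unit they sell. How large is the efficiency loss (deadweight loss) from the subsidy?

Deadweight loss = $2400

Pre-subsidy: 660 - 4.5p = -344 + 9p gives p* = 2008/27, q* = 976/3.
With the subsidy, sellers receive ps = pb + 40 for each unit, where pb is the price buyers pay.
Supply in terms of pb becomes qs = -344 + 9(pb + 40) = 16 + 9pb. Setting this equal to demand: 660 - 4.5pb = 16 + 9pb, so pb = 1288/27.
Sellers receive ps = 1288/27 + 40 = 2368/27; q' = 660 − 4.5·(1288/27) = 1336/3.
The subsidy expands output by 1336/3 − 976/3 = 120 past the efficient level; on those units the gap between marginal cost and willingness to pay runs from 0 up to 40.
DWL = ½ × 40 × 120 = 2400.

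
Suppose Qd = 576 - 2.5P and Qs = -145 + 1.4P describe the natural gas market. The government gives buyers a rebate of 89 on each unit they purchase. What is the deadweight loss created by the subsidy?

Pre-subsidy: 576 - 2.5P = -145 + 1.4P gives P* = 7210/39, Q* = 4439/39.
With the rebate, buyers effectively pay Pb = Ps − 89, where Ps is the price sellers receive.
Demand in terms of Ps becomes Qd = 576 − 2.5(Ps − 89) = 798.5 - 2.5Ps. Setting this equal to supply: 798.5 - 2.5Ps = -145 + 1.4Ps, so Ps = 3145/13.
Buyers pay Pb = 3145/13 − 89 = 1988/13; Q' = -145 + 1.4·(3145/13) = 2518/13.
The subsidy expands output by 2518/13 − 4439/39 = 3115/39 past the efficient level; on those units the gap between marginal cost and willingness to pay runs from 0 up to 89.
DWL = ½ × 89 × 3115/39 = 277235/78.

Deadweight loss = 277235/78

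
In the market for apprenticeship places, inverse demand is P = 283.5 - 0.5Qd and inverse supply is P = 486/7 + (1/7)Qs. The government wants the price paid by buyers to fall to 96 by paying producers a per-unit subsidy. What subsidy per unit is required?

Required subsidy s = 27 per unit

At a buyer price of 96, quantity demanded is 567 − 2·96 = 375.
Sellers supply 375 only when they receive Ps = 486/7 + (1/7)·375 = 123.
s = Ps − Pb = 123 − 96 = 27.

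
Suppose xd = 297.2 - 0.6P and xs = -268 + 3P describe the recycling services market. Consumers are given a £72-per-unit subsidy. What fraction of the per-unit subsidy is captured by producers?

Producer share = 1/6

Pre-subsidy: 297.2 - 0.6P = -268 + 3P gives P* = 157, x* = 203.
With the rebate, buyers effectively pay Pb = Ps − 72, where Ps is the price sellers receive.
Demand in terms of Ps becomes xd = 297.2 − 0.6(Ps − 72) = 340.4 - 0.6Ps. Setting this equal to supply: 340.4 - 0.6Ps = -268 + 3Ps, so Ps = 169.
Buyers pay Pb = 169 − 72 = 97; x' = -268 + 3·169 = 239.
Buyers' price falls by P* − Pb = 157 − 97 = 60; sellers' price rises by Ps − P* = 169 − 157 = 12.
So producers capture 12/72 = 1/6 of each unit of subsidy.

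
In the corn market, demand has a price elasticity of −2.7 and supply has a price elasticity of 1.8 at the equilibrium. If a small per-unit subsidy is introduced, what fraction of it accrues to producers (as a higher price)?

Producer share = 0.6

For a small subsidy around the equilibrium, the benefit split depends on the relative slopes, which at a point are proportional to the elasticities.
Buyer share = εs/(εs + |εd|) = 1.8/(1.8 + 2.7) = 0.4; seller share = |εd|/(εs + |εd|) = 0.6.
So producers capture 0.6 of the subsidy.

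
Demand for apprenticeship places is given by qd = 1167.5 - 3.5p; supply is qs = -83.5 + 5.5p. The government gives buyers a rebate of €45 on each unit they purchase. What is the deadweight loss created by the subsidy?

Pre-subsidy: 1167.5 - 3.5p = -83.5 + 5.5p gives p* = 139, q* = 681.
With the rebate, buyers effectively pay pb = ps − 45, where ps is the price sellers receive.
Demand in terms of ps becomes qd = 1167.5 − 3.5(ps − 45) = 1325 - 3.5ps. Setting this equal to supply: 1325 - 3.5ps = -83.5 + 5.5ps, so ps = 156.5.
Buyers pay pb = 156.5 − 45 = 111.5; q' = -83.5 + 5.5·156.5 = 777.25.
The subsidy expands output by 777.25 − 681 = 96.25 past the efficient level; on those units the gap between marginal cost and willingness to pay runs from 0 up to 45.
DWL = ½ × 45 × 96.25 = 2165.625.

Deadweight loss = €2165.625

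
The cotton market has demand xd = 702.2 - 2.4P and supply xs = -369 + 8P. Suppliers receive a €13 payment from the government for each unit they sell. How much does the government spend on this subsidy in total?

Pre-subsidy: 702.2 - 2.4P = -369 + 8P gives P* = 103, x* = 455.
With the subsidy, sellers receive Ps = Pb + 13 for each unit, where Pb is the price buyers pay.
Supply in terms of Pb becomes xs = -369 + 8(Pb + 13) = -265 + 8Pb. Setting this equal to demand: 702.2 - 2.4Pb = -265 + 8Pb, so Pb = 93.
Sellers receive Ps = 93 + 13 = 106; x' = 702.2 − 2.4·93 = 479.
Government outlay = subsidy × quantity = 13 × 479 = 6227.

Government cost = €6227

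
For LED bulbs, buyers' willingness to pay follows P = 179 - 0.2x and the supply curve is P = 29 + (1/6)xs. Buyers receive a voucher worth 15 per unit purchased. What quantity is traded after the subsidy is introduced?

Pre-subsidy: 179 - 0.2x = 29 + (1/6)x gives x* = 4500/11 and P* = 1069/11.
With the rebate, buyers effectively pay Pb = Ps − 15, where Ps is the price sellers receive.
On the curves, Pb = 179 - 0.2x and Ps = 29 + (1/6)x; the wedge Ps − Pb = 15 gives 29 + (1/6)x − (179 - 0.2x) = 15, so x' = 450.
Then Pb = 179 − 0.2·450 = 89 and Ps = 29 + (1/6)·450 = 104.

x' = 450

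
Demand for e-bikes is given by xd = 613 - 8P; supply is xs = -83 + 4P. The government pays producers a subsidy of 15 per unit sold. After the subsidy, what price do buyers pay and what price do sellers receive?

Pre-subsidy: 613 - 8P = -83 + 4P gives P* = 58, x* = 149.
With the subsidy, sellers receive Ps = Pb + 15 for each unit, where Pb is the price buyers pay.
Supply in terms of Pb becomes xs = -83 + 4(Pb + 15) = -23 + 4Pb. Setting this equal to demand: 613 - 8Pb = -23 + 4Pb, so Pb = 53.
Sellers receive Ps = 53 + 15 = 68; x' = 613 − 8·53 = 189.

Buyers pay 53; sellers receive 68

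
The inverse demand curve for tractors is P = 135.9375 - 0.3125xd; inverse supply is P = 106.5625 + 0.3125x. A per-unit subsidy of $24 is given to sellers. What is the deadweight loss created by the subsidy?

Deadweight loss = $460.8

Pre-subsidy: 135.9375 - 0.3125x = 106.5625 + 0.3125x gives x* = 47 and P* = 121.25.
With the subsidy, sellers receive Ps = Pb + 24 for each unit, where Pb is the price buyers pay.
On the curves, Pb = 135.9375 - 0.3125x and Ps = 106.5625 + 0.3125x; the wedge Ps − Pb = 24 gives 106.5625 + 0.3125x − (135.9375 - 0.3125x) = 24, so x' = 85.4.
Then Pb = 135.9375 − 0.3125·85.4 = 109.25 and Ps = 106.5625 + 0.3125·85.4 = 133.25.
The subsidy expands output by 85.4 − 47 = 38.4 past the efficient level; on those units the gap between marginal cost and willingness to pay runs from 0 up to 24.
DWL = ½ × 24 × 38.4 = 460.8.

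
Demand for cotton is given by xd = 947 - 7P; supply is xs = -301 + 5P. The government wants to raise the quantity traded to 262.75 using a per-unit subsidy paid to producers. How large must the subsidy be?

Required subsidy s = 15 per unit

At x = 262.75, invert demand for the buyer price: Pb = (947 − 262.75)/7 = 97.75; invert supply for the seller price: Ps = (262.75 − (-301))/5 = 112.75.
The subsidy must fill the gap: s = Ps − Pb = 112.75 − 97.75 = 15.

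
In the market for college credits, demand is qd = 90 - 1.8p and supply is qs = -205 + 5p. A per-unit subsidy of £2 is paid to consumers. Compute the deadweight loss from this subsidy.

Pre-subsidy: 90 - 1.8p = -205 + 5p gives p* = 1475/34, q* = 405/34.
With the rebate, buyers effectively pay pb = ps − 2, where ps is the price sellers receive.
Demand in terms of ps becomes qd = 90 − 1.8(ps − 2) = 93.6 - 1.8ps. Setting this equal to supply: 93.6 - 1.8ps = -205 + 5ps, so ps = 1493/34.
Buyers pay pb = 1493/34 − 2 = 1425/34; q' = -205 + 5·(1493/34) = 495/34.
The subsidy expands output by 495/34 − 405/34 = 45/17 past the efficient level; on those units the gap between marginal cost and willingness to pay runs from 0 up to 2.
DWL = ½ × 2 × 45/17 = 45/17.

Deadweight loss = 45/17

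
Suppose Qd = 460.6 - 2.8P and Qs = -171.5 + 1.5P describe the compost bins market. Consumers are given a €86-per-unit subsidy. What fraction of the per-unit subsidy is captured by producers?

Producer share = 28/43

Pre-subsidy: 460.6 - 2.8P = -171.5 + 1.5P gives P* = 147, Q* = 49.
With the rebate, buyers effectively pay Pb = Ps − 86, where Ps is the price sellers receive.
Demand in terms of Ps becomes Qd = 460.6 − 2.8(Ps − 86) = 701.4 - 2.8Ps. Setting this equal to supply: 701.4 - 2.8Ps = -171.5 + 1.5Ps, so Ps = 203.
Buyers pay Pb = 203 − 86 = 117; Q' = -171.5 + 1.5·203 = 133.
Buyers' price falls by P* − Pb = 147 − 117 = 30; sellers' price rises by Ps − P* = 203 − 147 = 56.
So producers capture 56/86 = 28/43 of each unit of subsidy.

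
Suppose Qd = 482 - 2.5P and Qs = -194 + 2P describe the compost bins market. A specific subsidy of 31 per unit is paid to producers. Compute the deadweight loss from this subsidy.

Deadweight loss = 4805/9

Pre-subsidy: 482 - 2.5P = -194 + 2P gives P* = 1352/9, Q* = 958/9.
With the subsidy, sellers receive Ps = Pb + 31 for each unit, where Pb is the price buyers pay.
Supply in terms of Pb becomes Qs = -194 + 2(Pb + 31) = -132 + 2Pb. Setting this equal to demand: 482 - 2.5Pb = -132 + 2Pb, so Pb = 1228/9.
Sellers receive Ps = 1228/9 + 31 = 1507/9; Q' = 482 − 2.5·(1228/9) = 1268/9.
The subsidy expands output by 1268/9 − 958/9 = 310/9 past the efficient level; on those units the gap between marginal cost and willingness to pay runs from 0 up to 31.
DWL = ½ × 31 × 310/9 = 4805/9.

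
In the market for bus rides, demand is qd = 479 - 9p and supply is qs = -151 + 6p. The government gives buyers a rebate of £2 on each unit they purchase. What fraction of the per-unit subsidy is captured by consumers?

Pre-subsidy: 479 - 9p = -151 + 6p gives p* = 42, q* = 101.
With the rebate, buyers effectively pay pb = ps − 2, where ps is the price sellers receive.
Demand in terms of ps becomes qd = 479 − 9(ps − 2) = 497 - 9ps. Setting this equal to supply: 497 - 9ps = -151 + 6ps, so ps = 43.2.
Buyers pay pb = 43.2 − 2 = 41.2; q' = -151 + 6·43.2 = 108.2.
Buyers' price falls by p* − pb = 42 − 41.2 = 0.8; sellers' price rises by ps − p* = 43.2 − 42 = 1.2.
So consumers capture 0.8/2 = 0.4 of each unit of subsidy.

Consumer share = 0.4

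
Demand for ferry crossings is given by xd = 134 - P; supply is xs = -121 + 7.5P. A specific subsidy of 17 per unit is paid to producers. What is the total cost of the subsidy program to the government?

Government cost = 2023

Pre-subsidy: 134 - P = -121 + 7.5P gives P* = 30, x* = 104.
With the subsidy, sellers receive Ps = Pb + 17 for each unit, where Pb is the price buyers pay.
Supply in terms of Pb becomes xs = -121 + 7.5(Pb + 17) = 6.5 + 7.5Pb. Setting this equal to demand: 134 - Pb = 6.5 + 7.5Pb, so Pb = 15.
Sellers receive Ps = 15 + 17 = 32; x' = 134 − 1·15 = 119.
Government outlay = subsidy × quantity = 17 × 119 = 2023.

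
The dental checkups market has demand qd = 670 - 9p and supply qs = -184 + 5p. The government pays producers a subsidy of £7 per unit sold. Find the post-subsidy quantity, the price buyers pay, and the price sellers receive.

q' = 143.5; buyers pay £58.5; sellers receive £65.5

Pre-subsidy: 670 - 9p = -184 + 5p gives p* = 61, q* = 121.
With the subsidy, sellers receive ps = pb + 7 for each unit, where pb is the price buyers pay.
Supply in terms of pb becomes qs = -184 + 5(pb + 7) = -149 + 5pb. Setting this equal to demand: 670 - 9pb = -149 + 5pb, so pb = 58.5.
Sellers receive ps = 58.5 + 7 = 65.5; q' = 670 − 9·58.5 = 143.5.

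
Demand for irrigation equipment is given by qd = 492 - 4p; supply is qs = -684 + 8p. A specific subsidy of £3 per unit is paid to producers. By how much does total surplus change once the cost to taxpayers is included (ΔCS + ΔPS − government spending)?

Pre-subsidy: 492 - 4p = -684 + 8p gives p* = 98, q* = 100.
With the subsidy, sellers receive ps = pb + 3 for each unit, where pb is the price buyers pay.
Supply in terms of pb becomes qs = -684 + 8(pb + 3) = -660 + 8pb. Setting this equal to demand: 492 - 4pb = -660 + 8pb, so pb = 96.
Sellers receive ps = 96 + 3 = 99; q' = 492 − 4·96 = 108.
ΔCS = ½(100 + 108)(98 − 96) = 208; ΔPS = ½(100 + 108)(99 − 98) = 104.
Government spending = 3 × 108 = 324.
Net change = 208 + 104 − 324 = -12. The loss equals the DWL triangle ½·3·8.

Net change in total surplus = -£12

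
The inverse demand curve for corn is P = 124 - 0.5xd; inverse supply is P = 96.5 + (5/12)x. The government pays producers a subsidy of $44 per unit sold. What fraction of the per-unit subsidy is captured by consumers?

Pre-subsidy: 124 - 0.5x = 96.5 + (5/12)x gives x* = 30 and P* = 109.
With the subsidy, sellers receive Ps = Pb + 44 for each unit, where Pb is the price buyers pay.
On the curves, Pb = 124 - 0.5x and Ps = 96.5 + (5/12)x; the wedge Ps − Pb = 44 gives 96.5 + (5/12)x − (124 - 0.5x) = 44, so x' = 78.
Then Pb = 124 − 0.5·78 = 85 and Ps = 96.5 + (5/12)·78 = 129.
Buyers' price falls by P* − Pb = 109 − 85 = 24; sellers' price rises by Ps − P* = 129 − 109 = 20.
So consumers capture 24/44 = 6/11 of each unit of subsidy.

Consumer share = 6/11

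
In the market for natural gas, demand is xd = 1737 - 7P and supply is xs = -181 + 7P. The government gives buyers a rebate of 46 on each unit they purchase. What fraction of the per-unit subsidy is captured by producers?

Pre-subsidy: 1737 - 7P = -181 + 7P gives P* = 137, x* = 778.
With the rebate, buyers effectively pay Pb = Ps − 46, where Ps is the price sellers receive.
Demand in terms of Ps becomes xd = 1737 − 7(Ps − 46) = 2059 - 7Ps. Setting this equal to supply: 2059 - 7Ps = -181 + 7Ps, so Ps = 160.
Buyers pay Pb = 160 − 46 = 114; x' = -181 + 7·160 = 939.
Buyers' price falls by P* − Pb = 137 − 114 = 23; sellers' price rises by Ps − P* = 160 − 137 = 23.
So producers capture 23/46 = 0.5 of each unit of subsidy.

Producer share = 0.5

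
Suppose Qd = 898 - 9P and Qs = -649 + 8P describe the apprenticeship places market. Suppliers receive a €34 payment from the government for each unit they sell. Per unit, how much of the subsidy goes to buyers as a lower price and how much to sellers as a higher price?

Buyers gain €16 per unit; sellers gain €18 per unit

Pre-subsidy: 898 - 9P = -649 + 8P gives P* = 91, Q* = 79.
With the subsidy, sellers receive Ps = Pb + 34 for each unit, where Pb is the price buyers pay.
Supply in terms of Pb becomes Qs = -649 + 8(Pb + 34) = -377 + 8Pb. Setting this equal to demand: 898 - 9Pb = -377 + 8Pb, so Pb = 75.
Sellers receive Ps = 75 + 34 = 109; Q' = 898 − 9·75 = 223.
Buyers' price falls by P* − Pb = 91 − 75 = 16; sellers' price rises by Ps − P* = 109 − 91 = 18.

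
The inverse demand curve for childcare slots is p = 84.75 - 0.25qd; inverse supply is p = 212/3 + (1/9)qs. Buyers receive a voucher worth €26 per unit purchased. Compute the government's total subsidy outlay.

Pre-subsidy: 84.75 - 0.25q = 212/3 + (1/9)q gives q* = 39 and p* = 75.
With the rebate, buyers effectively pay pb = ps − 26, where ps is the price sellers receive.
On the curves, pb = 84.75 - 0.25q and ps = 212/3 + (1/9)q; the wedge ps − pb = 26 gives 212/3 + (1/9)q − (84.75 - 0.25q) = 26, so q' = 111.
Then pb = 84.75 − 0.25·111 = 57 and ps = 212/3 + (1/9)·111 = 83.
Government outlay = subsidy × quantity = 26 × 111 = 2886.

Government cost = €2886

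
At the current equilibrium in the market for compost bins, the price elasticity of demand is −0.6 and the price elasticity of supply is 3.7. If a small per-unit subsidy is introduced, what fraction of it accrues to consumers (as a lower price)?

Consumer share = 37/43

For a small subsidy around the equilibrium, the benefit split depends on the relative slopes, which at a point are proportional to the elasticities.
Buyer share = εs/(εs + |εd|) = 3.7/(3.7 + 0.6) = 37/43; seller share = |εd|/(εs + |εd|) = 6/43.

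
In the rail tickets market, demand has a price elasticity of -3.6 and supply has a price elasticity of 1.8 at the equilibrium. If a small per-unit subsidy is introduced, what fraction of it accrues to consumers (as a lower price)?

Consumer share = 1/3

For a small subsidy around the equilibrium, the benefit split depends on the relative slopes, which at a point are proportional to the elasticities.
Buyer share = εs/(εs + |εd|) = 1.8/(1.8 + 3.6) = 1/3; seller share = |εd|/(εs + |εd|) = 2/3.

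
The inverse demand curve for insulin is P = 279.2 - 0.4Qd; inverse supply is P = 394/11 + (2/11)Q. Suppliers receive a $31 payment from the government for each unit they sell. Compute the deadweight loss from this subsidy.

Deadweight loss = $825.859375

Pre-subsidy: 279.2 - 0.4Q = 394/11 + (2/11)Q gives Q* = 418.3125 and P* = 111.875.
With the subsidy, sellers receive Ps = Pb + 31 for each unit, where Pb is the price buyers pay.
On the curves, Pb = 279.2 - 0.4Q and Ps = 394/11 + (2/11)Q; the wedge Ps − Pb = 31 gives 394/11 + (2/11)Q − (279.2 - 0.4Q) = 31, so Q' = 471.59375.
Then Pb = 279.2 − 0.4·471.59375 = 90.5625 and Ps = 394/11 + (2/11)·471.59375 = 121.5625.
The subsidy expands output by 471.59375 − 418.3125 = 53.28125 past the efficient level; on those units the gap between marginal cost and willingness to pay runs from 0 up to 31.
DWL = ½ × 31 × 53.28125 = 825.859375.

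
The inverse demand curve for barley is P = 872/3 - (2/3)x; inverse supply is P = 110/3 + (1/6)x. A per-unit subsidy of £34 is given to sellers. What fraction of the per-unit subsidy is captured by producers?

Producer share = 0.2

Pre-subsidy: 872/3 - (2/3)x = 110/3 + (1/6)x gives x* = 304.8 and P* = 1312/15.
With the subsidy, sellers receive Ps = Pb + 34 for each unit, where Pb is the price buyers pay.
On the curves, Pb = 872/3 - (2/3)x and Ps = 110/3 + (1/6)x; the wedge Ps − Pb = 34 gives 110/3 + (1/6)x − (872/3 - (2/3)x) = 34, so x' = 345.6.
Then Pb = 872/3 − (2/3)·345.6 = 904/15 and Ps = 110/3 + (1/6)·345.6 = 1414/15.
Buyers' price falls by P* − Pb = 1312/15 − 904/15 = 27.2; sellers' price rises by Ps − P* = 1414/15 − 1312/15 = 6.8.
So producers capture 6.8/34 = 0.2 of each unit of subsidy.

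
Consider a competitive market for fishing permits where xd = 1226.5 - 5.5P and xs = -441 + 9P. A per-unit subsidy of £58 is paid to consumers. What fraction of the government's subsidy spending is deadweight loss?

DWL / government spending = 0.125

Pre-subsidy: 1226.5 - 5.5P = -441 + 9P gives P* = 115, x* = 594.
With the rebate, buyers effectively pay Pb = Ps − 58, where Ps is the price sellers receive.
Demand in terms of Ps becomes xd = 1226.5 − 5.5(Ps − 58) = 1545.5 - 5.5Ps. Setting this equal to supply: 1545.5 - 5.5Ps = -441 + 9Ps, so Ps = 137.
Buyers pay Pb = 137 − 58 = 79; x' = -441 + 9·137 = 792.
ΔCS = ½(594 + 792)(115 − 79) = 24948; ΔPS = ½(594 + 792)(137 − 115) = 15246.
Government spending = 58 × 792 = 45936.
DWL = ½ × 58 × (792 − 594) = 5742; fraction = 5742 / 45936 = 0.125.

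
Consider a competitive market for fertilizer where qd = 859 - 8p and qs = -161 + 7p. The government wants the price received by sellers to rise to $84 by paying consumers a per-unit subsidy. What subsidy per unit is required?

At a seller price of 84, quantity supplied is -161 + 7·84 = 427.
Buyers absorb 427 only when they pay pb with 859 − 8·pb = 427, i.e. pb = 54.
s = ps − pb = 84 − 54 = 30.

Required subsidy s = $30 per unit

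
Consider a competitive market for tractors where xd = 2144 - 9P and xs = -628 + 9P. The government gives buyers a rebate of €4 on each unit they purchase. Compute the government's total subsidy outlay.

Government cost = €3104

Pre-subsidy: 2144 - 9P = -628 + 9P gives P* = 154, x* = 758.
With the rebate, buyers effectively pay Pb = Ps − 4, where Ps is the price sellers receive.
Demand in terms of Ps becomes xd = 2144 − 9(Ps − 4) = 2180 - 9Ps. Setting this equal to supply: 2180 - 9Ps = -628 + 9Ps, so Ps = 156.
Buyers pay Pb = 156 − 4 = 152; x' = -628 + 9·156 = 776.
Government outlay = subsidy × quantity = 4 × 776 = 3104.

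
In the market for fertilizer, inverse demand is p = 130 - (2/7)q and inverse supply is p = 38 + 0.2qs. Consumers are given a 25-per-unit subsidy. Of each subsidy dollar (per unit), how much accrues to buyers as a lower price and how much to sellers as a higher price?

Buyers gain 250/17 per unit; sellers gain 175/17 per unit

Pre-subsidy: 130 - (2/7)q = 38 + 0.2q gives q* = 3220/17 and p* = 1290/17.
With the rebate, buyers effectively pay pb = ps − 25, where ps is the price sellers receive.
On the curves, pb = 130 - (2/7)q and ps = 38 + 0.2q; the wedge ps − pb = 25 gives 38 + 0.2q − (130 - (2/7)q) = 25, so q' = 4095/17.
Then pb = 130 − (2/7)·(4095/17) = 1040/17 and ps = 38 + 0.2·(4095/17) = 1465/17.
Buyers' price falls by p* − pb = 1290/17 − 1040/17 = 250/17; sellers' price rises by ps − p* = 1465/17 − 1290/17 = 175/17.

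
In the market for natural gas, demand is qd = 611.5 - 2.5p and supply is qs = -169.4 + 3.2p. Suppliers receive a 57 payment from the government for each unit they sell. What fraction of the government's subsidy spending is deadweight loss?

DWL / government spending = 40/349

Pre-subsidy: 611.5 - 2.5p = -169.4 + 3.2p gives p* = 137, q* = 269.
With the subsidy, sellers receive ps = pb + 57 for each unit, where pb is the price buyers pay.
Supply in terms of pb becomes qs = -169.4 + 3.2(pb + 57) = 13 + 3.2pb. Setting this equal to demand: 611.5 - 2.5pb = 13 + 3.2pb, so pb = 105.
Sellers receive ps = 105 + 57 = 162; q' = 611.5 − 2.5·105 = 349.
ΔCS = ½(269 + 349)(137 − 105) = 9888; ΔPS = ½(269 + 349)(162 − 137) = 7725.
Government spending = 57 × 349 = 19893.
DWL = ½ × 57 × (349 − 269) = 2280; fraction = 2280 / 19893 = 40/349.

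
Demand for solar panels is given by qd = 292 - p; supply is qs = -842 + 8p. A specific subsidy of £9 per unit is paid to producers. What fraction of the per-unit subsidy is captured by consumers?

Pre-subsidy: 292 - p = -842 + 8p gives p* = 126, q* = 166.
With the subsidy, sellers receive ps = pb + 9 for each unit, where pb is the price buyers pay.
Supply in terms of pb becomes qs = -842 + 8(pb + 9) = -770 + 8pb. Setting this equal to demand: 292 - pb = -770 + 8pb, so pb = 118.
Sellers receive ps = 118 + 9 = 127; q' = 292 − 1·118 = 174.
Buyers' price falls by p* − pb = 126 − 118 = 8; sellers' price rises by ps − p* = 127 − 126 = 1.
So consumers capture 8/9 = 8/9 of each unit of subsidy.

Consumer share = 8/9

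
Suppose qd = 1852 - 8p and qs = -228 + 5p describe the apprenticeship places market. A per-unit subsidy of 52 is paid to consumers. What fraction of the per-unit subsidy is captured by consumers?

Consumer share = 5/13

Pre-subsidy: 1852 - 8p = -228 + 5p gives p* = 160, q* = 572.
With the rebate, buyers effectively pay pb = ps − 52, where ps is the price sellers receive.
Demand in terms of ps becomes qd = 1852 − 8(ps − 52) = 2268 - 8ps. Setting this equal to supply: 2268 - 8ps = -228 + 5ps, so ps = 192.
Buyers pay pb = 192 − 52 = 140; q' = -228 + 5·192 = 732.
Buyers' price falls by p* − pb = 160 − 140 = 20; sellers' price rises by ps − p* = 192 − 160 = 32.
So consumers capture 20/52 = 5/13 of each unit of subsidy.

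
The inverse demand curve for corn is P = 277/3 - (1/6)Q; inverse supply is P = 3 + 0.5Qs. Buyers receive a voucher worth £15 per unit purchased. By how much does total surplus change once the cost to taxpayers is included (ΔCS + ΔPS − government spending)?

Pre-subsidy: 277/3 - (1/6)Q = 3 + 0.5Q gives Q* = 134 and P* = 70.
With the rebate, buyers effectively pay Pb = Ps − 15, where Ps is the price sellers receive.
On the curves, Pb = 277/3 - (1/6)Q and Ps = 3 + 0.5Q; the wedge Ps − Pb = 15 gives 3 + 0.5Q − (277/3 - (1/6)Q) = 15, so Q' = 156.5.
Then Pb = 277/3 − (1/6)·156.5 = 66.25 and Ps = 3 + 0.5·156.5 = 81.25.
ΔCS = ½(134 + 156.5)(70 − 66.25) = 544.6875; ΔPS = ½(134 + 156.5)(81.25 − 70) = 1634.0625.
Government spending = 15 × 156.5 = 2347.5.
Net change = 544.6875 + 1634.0625 − 2347.5 = -168.75. The loss equals the DWL triangle ½·15·22.5.

Net change in total surplus = -£168.75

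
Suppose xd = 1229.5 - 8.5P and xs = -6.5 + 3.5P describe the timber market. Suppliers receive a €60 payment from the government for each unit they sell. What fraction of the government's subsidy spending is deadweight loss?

Pre-subsidy: 1229.5 - 8.5P = -6.5 + 3.5P gives P* = 103, x* = 354.
With the subsidy, sellers receive Ps = Pb + 60 for each unit, where Pb is the price buyers pay.
Supply in terms of Pb becomes xs = -6.5 + 3.5(Pb + 60) = 203.5 + 3.5Pb. Setting this equal to demand: 1229.5 - 8.5Pb = 203.5 + 3.5Pb, so Pb = 85.5.
Sellers receive Ps = 85.5 + 60 = 145.5; x' = 1229.5 − 8.5·85.5 = 502.75.
ΔCS = ½(354 + 502.75)(103 − 85.5) = 7496.5625; ΔPS = ½(354 + 502.75)(145.5 − 103) = 18205.9375.
Government spending = 60 × 502.75 = 30165.
DWL = ½ × 60 × (502.75 − 354) = 4462.5; fraction = 4462.5 / 30165 = 595/4022.

DWL / government spending = 595/4022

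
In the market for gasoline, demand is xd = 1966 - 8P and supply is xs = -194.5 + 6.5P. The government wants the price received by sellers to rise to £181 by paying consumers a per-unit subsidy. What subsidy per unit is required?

Required subsidy s = £58 per unit

At a seller price of 181, quantity supplied is -194.5 + 6.5·181 = 982.
Buyers absorb 982 only when they pay Pb with 1966 − 8·Pb = 982, i.e. Pb = 123.
s = Ps − Pb = 181 − 123 = 58.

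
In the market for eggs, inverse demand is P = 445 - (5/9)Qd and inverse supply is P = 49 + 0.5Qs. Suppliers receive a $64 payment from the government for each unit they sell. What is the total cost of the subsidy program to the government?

Pre-subsidy: 445 - (5/9)Q = 49 + 0.5Q gives Q* = 7128/19 and P* = 4495/19.
With the subsidy, sellers receive Ps = Pb + 64 for each unit, where Pb is the price buyers pay.
On the curves, Pb = 445 - (5/9)Q and Ps = 49 + 0.5Q; the wedge Ps − Pb = 64 gives 49 + 0.5Q − (445 - (5/9)Q) = 64, so Q' = 8280/19.
Then Pb = 445 − (5/9)·(8280/19) = 3855/19 and Ps = 49 + 0.5·(8280/19) = 5071/19.
Government outlay = subsidy × quantity = 64 × 8280/19 = 529920/19.

Government cost = 529920/19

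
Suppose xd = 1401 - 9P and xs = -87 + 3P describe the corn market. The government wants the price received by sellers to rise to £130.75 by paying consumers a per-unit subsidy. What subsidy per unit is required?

Required subsidy s = £9 per unit

At a seller price of 130.75, quantity supplied is -87 + 3·130.75 = 305.25.
Buyers absorb 305.25 only when they pay Pb with 1401 − 9·Pb = 305.25, i.e. Pb = 121.75.
s = Ps − Pb = 130.75 − 121.75 = 9.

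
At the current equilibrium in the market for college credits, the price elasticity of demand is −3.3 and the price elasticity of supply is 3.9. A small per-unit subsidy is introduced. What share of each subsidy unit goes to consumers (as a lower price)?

Consumer share = 13/24

For a small subsidy around the equilibrium, the benefit split depends on the relative slopes, which at a point are proportional to the elasticities.
Buyer share = εs/(εs + |εd|) = 3.9/(3.9 + 3.3) = 13/24; seller share = |εd|/(εs + |εd|) = 11/24.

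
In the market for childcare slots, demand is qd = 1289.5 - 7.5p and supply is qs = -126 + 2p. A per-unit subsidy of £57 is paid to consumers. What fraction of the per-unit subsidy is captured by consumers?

Pre-subsidy: 1289.5 - 7.5p = -126 + 2p gives p* = 149, q* = 172.
With the rebate, buyers effectively pay pb = ps − 57, where ps is the price sellers receive.
Demand in terms of ps becomes qd = 1289.5 − 7.5(ps − 57) = 1717 - 7.5ps. Setting this equal to supply: 1717 - 7.5ps = -126 + 2ps, so ps = 194.
Buyers pay pb = 194 − 57 = 137; q' = -126 + 2·194 = 262.
Buyers' price falls by p* − pb = 149 − 137 = 12; sellers' price rises by ps − p* = 194 − 149 = 45.
So consumers capture 12/57 = 4/19 of each unit of subsidy.

Consumer share = 4/19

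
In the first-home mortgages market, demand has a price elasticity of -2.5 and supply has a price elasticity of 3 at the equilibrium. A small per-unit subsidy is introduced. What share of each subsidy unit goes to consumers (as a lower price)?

Consumer share = 6/11

For a small subsidy around the equilibrium, the benefit split depends on the relative slopes, which at a point are proportional to the elasticities.
Buyer share = εs/(εs + |εd|) = 3/(3 + 2.5) = 6/11; seller share = |εd|/(εs + |εd|) = 5/11.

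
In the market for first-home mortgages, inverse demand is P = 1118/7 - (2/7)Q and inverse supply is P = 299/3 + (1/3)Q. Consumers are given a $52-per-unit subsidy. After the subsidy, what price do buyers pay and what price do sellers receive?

Pre-subsidy: 1118/7 - (2/7)Q = 299/3 + (1/3)Q gives Q* = 97 and P* = 132.
With the rebate, buyers effectively pay Pb = Ps − 52, where Ps is the price sellers receive.
On the curves, Pb = 1118/7 - (2/7)Q and Ps = 299/3 + (1/3)Q; the wedge Ps − Pb = 52 gives 299/3 + (1/3)Q − (1118/7 - (2/7)Q) = 52, so Q' = 181.
Then Pb = 1118/7 − (2/7)·181 = 108 and Ps = 299/3 + (1/3)·181 = 160.

Buyers pay $108; sellers receive $160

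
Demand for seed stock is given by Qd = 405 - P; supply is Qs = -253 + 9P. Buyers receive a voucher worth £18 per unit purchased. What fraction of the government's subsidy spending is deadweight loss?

Pre-subsidy: 405 - P = -253 + 9P gives P* = 65.8, Q* = 339.2.
With the rebate, buyers effectively pay Pb = Ps − 18, where Ps is the price sellers receive.
Demand in terms of Ps becomes Qd = 405 − 1(Ps − 18) = 423 - Ps. Setting this equal to supply: 423 - Ps = -253 + 9Ps, so Ps = 67.6.
Buyers pay Pb = 67.6 − 18 = 49.6; Q' = -253 + 9·67.6 = 355.4.
ΔCS = ½(339.2 + 355.4)(65.8 − 49.6) = 5626.26; ΔPS = ½(339.2 + 355.4)(67.6 − 65.8) = 625.14.
Government spending = 18 × 355.4 = 6397.2.
DWL = ½ × 18 × (355.4 − 339.2) = 145.8; fraction = 145.8 / 6397.2 = 81/3554.

DWL / government spending = 81/3554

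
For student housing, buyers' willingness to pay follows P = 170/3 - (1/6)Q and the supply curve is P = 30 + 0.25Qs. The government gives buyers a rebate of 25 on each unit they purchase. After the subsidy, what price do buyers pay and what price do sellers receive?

Pre-subsidy: 170/3 - (1/6)Q = 30 + 0.25Q gives Q* = 64 and P* = 46.
With the rebate, buyers effectively pay Pb = Ps − 25, where Ps is the price sellers receive.
On the curves, Pb = 170/3 - (1/6)Q and Ps = 30 + 0.25Q; the wedge Ps − Pb = 25 gives 30 + 0.25Q − (170/3 - (1/6)Q) = 25, so Q' = 124.
Then Pb = 170/3 − (1/6)·124 = 36 and Ps = 30 + 0.25·124 = 61.

Buyers pay 36; sellers receive 61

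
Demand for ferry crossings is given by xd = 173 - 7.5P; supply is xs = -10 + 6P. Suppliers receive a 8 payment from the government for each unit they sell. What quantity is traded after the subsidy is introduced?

x' = 98

Pre-subsidy: 173 - 7.5P = -10 + 6P gives P* = 122/9, x* = 214/3.
With the subsidy, sellers receive Ps = Pb + 8 for each unit, where Pb is the price buyers pay.
Supply in terms of Pb becomes xs = -10 + 6(Pb + 8) = 38 + 6Pb. Setting this equal to demand: 173 - 7.5Pb = 38 + 6Pb, so Pb = 10.
Sellers receive Ps = 10 + 8 = 18; x' = 173 − 7.5·10 = 98.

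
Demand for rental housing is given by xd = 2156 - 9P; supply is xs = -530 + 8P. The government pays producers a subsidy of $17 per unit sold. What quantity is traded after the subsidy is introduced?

x' = 806

Pre-subsidy: 2156 - 9P = -530 + 8P gives P* = 158, x* = 734.
With the subsidy, sellers receive Ps = Pb + 17 for each unit, where Pb is the price buyers pay.
Supply in terms of Pb becomes xs = -530 + 8(Pb + 17) = -394 + 8Pb. Setting this equal to demand: 2156 - 9Pb = -394 + 8Pb, so Pb = 150.
Sellers receive Ps = 150 + 17 = 167; x' = 2156 − 9·150 = 806.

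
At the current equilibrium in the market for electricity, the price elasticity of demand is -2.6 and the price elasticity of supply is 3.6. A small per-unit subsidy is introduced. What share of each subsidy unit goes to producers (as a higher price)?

Producer share = 13/31

For a small subsidy around the equilibrium, the benefit split depends on the relative slopes, which at a point are proportional to the elasticities.
Buyer share = εs/(εs + |εd|) = 3.6/(3.6 + 2.6) = 18/31; seller share = |εd|/(εs + |εd|) = 13/31.
So producers capture 13/31 of the subsidy.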